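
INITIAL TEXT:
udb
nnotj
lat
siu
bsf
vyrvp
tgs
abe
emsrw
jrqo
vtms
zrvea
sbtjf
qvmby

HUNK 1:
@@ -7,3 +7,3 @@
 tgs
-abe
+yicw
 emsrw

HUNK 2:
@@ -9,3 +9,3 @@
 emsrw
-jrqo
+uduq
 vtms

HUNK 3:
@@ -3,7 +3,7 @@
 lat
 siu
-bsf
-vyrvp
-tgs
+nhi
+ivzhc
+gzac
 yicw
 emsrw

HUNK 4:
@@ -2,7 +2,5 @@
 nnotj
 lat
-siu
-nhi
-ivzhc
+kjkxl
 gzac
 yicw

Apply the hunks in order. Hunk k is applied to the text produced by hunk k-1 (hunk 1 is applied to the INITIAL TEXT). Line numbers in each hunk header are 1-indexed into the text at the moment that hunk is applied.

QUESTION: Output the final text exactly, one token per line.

Answer: udb
nnotj
lat
kjkxl
gzac
yicw
emsrw
uduq
vtms
zrvea
sbtjf
qvmby

Derivation:
Hunk 1: at line 7 remove [abe] add [yicw] -> 14 lines: udb nnotj lat siu bsf vyrvp tgs yicw emsrw jrqo vtms zrvea sbtjf qvmby
Hunk 2: at line 9 remove [jrqo] add [uduq] -> 14 lines: udb nnotj lat siu bsf vyrvp tgs yicw emsrw uduq vtms zrvea sbtjf qvmby
Hunk 3: at line 3 remove [bsf,vyrvp,tgs] add [nhi,ivzhc,gzac] -> 14 lines: udb nnotj lat siu nhi ivzhc gzac yicw emsrw uduq vtms zrvea sbtjf qvmby
Hunk 4: at line 2 remove [siu,nhi,ivzhc] add [kjkxl] -> 12 lines: udb nnotj lat kjkxl gzac yicw emsrw uduq vtms zrvea sbtjf qvmby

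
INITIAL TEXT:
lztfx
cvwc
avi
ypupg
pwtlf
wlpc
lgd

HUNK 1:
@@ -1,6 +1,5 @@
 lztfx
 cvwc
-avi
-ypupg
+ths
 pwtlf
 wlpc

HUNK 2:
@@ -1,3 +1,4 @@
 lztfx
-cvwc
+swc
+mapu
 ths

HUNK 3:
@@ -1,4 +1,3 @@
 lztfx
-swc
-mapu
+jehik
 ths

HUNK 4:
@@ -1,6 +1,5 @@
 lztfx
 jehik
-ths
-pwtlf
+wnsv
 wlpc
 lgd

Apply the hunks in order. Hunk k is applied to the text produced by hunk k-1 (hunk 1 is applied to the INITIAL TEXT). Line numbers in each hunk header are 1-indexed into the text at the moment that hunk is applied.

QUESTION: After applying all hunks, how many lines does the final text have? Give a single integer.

Hunk 1: at line 1 remove [avi,ypupg] add [ths] -> 6 lines: lztfx cvwc ths pwtlf wlpc lgd
Hunk 2: at line 1 remove [cvwc] add [swc,mapu] -> 7 lines: lztfx swc mapu ths pwtlf wlpc lgd
Hunk 3: at line 1 remove [swc,mapu] add [jehik] -> 6 lines: lztfx jehik ths pwtlf wlpc lgd
Hunk 4: at line 1 remove [ths,pwtlf] add [wnsv] -> 5 lines: lztfx jehik wnsv wlpc lgd
Final line count: 5

Answer: 5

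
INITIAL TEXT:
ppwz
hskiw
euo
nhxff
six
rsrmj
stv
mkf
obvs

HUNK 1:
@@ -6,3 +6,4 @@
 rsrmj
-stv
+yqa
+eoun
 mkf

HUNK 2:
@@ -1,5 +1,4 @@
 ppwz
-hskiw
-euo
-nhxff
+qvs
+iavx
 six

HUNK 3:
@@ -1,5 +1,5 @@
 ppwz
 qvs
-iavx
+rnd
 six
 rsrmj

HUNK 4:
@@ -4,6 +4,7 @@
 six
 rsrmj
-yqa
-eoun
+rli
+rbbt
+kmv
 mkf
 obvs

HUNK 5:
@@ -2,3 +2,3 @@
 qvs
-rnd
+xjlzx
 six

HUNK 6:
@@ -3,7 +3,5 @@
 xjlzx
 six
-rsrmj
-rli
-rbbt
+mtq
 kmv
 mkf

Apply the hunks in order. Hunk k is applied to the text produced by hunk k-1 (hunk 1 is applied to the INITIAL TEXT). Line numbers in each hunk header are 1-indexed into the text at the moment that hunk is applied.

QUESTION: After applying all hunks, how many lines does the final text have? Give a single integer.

Answer: 8

Derivation:
Hunk 1: at line 6 remove [stv] add [yqa,eoun] -> 10 lines: ppwz hskiw euo nhxff six rsrmj yqa eoun mkf obvs
Hunk 2: at line 1 remove [hskiw,euo,nhxff] add [qvs,iavx] -> 9 lines: ppwz qvs iavx six rsrmj yqa eoun mkf obvs
Hunk 3: at line 1 remove [iavx] add [rnd] -> 9 lines: ppwz qvs rnd six rsrmj yqa eoun mkf obvs
Hunk 4: at line 4 remove [yqa,eoun] add [rli,rbbt,kmv] -> 10 lines: ppwz qvs rnd six rsrmj rli rbbt kmv mkf obvs
Hunk 5: at line 2 remove [rnd] add [xjlzx] -> 10 lines: ppwz qvs xjlzx six rsrmj rli rbbt kmv mkf obvs
Hunk 6: at line 3 remove [rsrmj,rli,rbbt] add [mtq] -> 8 lines: ppwz qvs xjlzx six mtq kmv mkf obvs
Final line count: 8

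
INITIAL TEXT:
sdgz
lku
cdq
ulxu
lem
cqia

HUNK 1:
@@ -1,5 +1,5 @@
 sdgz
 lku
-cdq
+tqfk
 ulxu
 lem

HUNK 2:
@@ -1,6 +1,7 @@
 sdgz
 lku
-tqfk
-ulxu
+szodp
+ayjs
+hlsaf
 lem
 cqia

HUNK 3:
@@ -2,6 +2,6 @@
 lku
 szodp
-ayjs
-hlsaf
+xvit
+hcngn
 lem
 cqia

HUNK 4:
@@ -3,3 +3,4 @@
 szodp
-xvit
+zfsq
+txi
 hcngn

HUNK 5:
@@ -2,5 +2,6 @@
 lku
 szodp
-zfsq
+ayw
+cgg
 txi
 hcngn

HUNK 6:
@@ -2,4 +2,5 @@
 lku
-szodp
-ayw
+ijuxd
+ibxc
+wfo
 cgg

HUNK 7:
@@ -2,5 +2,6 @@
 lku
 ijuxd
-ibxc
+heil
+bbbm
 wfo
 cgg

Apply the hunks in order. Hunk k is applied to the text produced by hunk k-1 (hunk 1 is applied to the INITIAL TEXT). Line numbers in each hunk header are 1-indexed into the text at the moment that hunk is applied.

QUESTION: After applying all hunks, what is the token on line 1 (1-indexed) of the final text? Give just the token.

Hunk 1: at line 1 remove [cdq] add [tqfk] -> 6 lines: sdgz lku tqfk ulxu lem cqia
Hunk 2: at line 1 remove [tqfk,ulxu] add [szodp,ayjs,hlsaf] -> 7 lines: sdgz lku szodp ayjs hlsaf lem cqia
Hunk 3: at line 2 remove [ayjs,hlsaf] add [xvit,hcngn] -> 7 lines: sdgz lku szodp xvit hcngn lem cqia
Hunk 4: at line 3 remove [xvit] add [zfsq,txi] -> 8 lines: sdgz lku szodp zfsq txi hcngn lem cqia
Hunk 5: at line 2 remove [zfsq] add [ayw,cgg] -> 9 lines: sdgz lku szodp ayw cgg txi hcngn lem cqia
Hunk 6: at line 2 remove [szodp,ayw] add [ijuxd,ibxc,wfo] -> 10 lines: sdgz lku ijuxd ibxc wfo cgg txi hcngn lem cqia
Hunk 7: at line 2 remove [ibxc] add [heil,bbbm] -> 11 lines: sdgz lku ijuxd heil bbbm wfo cgg txi hcngn lem cqia
Final line 1: sdgz

Answer: sdgz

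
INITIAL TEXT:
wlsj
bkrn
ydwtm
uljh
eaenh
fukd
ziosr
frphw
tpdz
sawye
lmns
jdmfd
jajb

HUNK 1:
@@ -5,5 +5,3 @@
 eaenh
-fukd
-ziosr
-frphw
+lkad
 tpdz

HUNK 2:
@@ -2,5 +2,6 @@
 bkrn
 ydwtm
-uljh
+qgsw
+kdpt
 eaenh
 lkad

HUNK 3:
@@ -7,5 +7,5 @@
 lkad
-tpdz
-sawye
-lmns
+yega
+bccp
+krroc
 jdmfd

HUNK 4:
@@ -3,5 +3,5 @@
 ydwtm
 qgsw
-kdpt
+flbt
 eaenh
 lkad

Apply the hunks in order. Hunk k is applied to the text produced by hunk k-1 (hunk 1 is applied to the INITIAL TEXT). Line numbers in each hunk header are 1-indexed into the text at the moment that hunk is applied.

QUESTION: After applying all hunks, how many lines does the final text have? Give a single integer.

Hunk 1: at line 5 remove [fukd,ziosr,frphw] add [lkad] -> 11 lines: wlsj bkrn ydwtm uljh eaenh lkad tpdz sawye lmns jdmfd jajb
Hunk 2: at line 2 remove [uljh] add [qgsw,kdpt] -> 12 lines: wlsj bkrn ydwtm qgsw kdpt eaenh lkad tpdz sawye lmns jdmfd jajb
Hunk 3: at line 7 remove [tpdz,sawye,lmns] add [yega,bccp,krroc] -> 12 lines: wlsj bkrn ydwtm qgsw kdpt eaenh lkad yega bccp krroc jdmfd jajb
Hunk 4: at line 3 remove [kdpt] add [flbt] -> 12 lines: wlsj bkrn ydwtm qgsw flbt eaenh lkad yega bccp krroc jdmfd jajb
Final line count: 12

Answer: 12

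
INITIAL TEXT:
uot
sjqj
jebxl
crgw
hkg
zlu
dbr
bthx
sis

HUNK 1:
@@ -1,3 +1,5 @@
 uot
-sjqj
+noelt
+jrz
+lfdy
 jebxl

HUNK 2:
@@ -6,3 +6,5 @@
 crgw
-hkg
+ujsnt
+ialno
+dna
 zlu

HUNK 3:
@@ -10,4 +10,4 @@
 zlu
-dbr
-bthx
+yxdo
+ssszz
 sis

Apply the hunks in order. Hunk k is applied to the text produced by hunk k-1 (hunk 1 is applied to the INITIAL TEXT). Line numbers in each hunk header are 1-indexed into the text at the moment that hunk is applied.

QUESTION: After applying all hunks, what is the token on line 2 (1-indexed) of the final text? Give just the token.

Hunk 1: at line 1 remove [sjqj] add [noelt,jrz,lfdy] -> 11 lines: uot noelt jrz lfdy jebxl crgw hkg zlu dbr bthx sis
Hunk 2: at line 6 remove [hkg] add [ujsnt,ialno,dna] -> 13 lines: uot noelt jrz lfdy jebxl crgw ujsnt ialno dna zlu dbr bthx sis
Hunk 3: at line 10 remove [dbr,bthx] add [yxdo,ssszz] -> 13 lines: uot noelt jrz lfdy jebxl crgw ujsnt ialno dna zlu yxdo ssszz sis
Final line 2: noelt

Answer: noelt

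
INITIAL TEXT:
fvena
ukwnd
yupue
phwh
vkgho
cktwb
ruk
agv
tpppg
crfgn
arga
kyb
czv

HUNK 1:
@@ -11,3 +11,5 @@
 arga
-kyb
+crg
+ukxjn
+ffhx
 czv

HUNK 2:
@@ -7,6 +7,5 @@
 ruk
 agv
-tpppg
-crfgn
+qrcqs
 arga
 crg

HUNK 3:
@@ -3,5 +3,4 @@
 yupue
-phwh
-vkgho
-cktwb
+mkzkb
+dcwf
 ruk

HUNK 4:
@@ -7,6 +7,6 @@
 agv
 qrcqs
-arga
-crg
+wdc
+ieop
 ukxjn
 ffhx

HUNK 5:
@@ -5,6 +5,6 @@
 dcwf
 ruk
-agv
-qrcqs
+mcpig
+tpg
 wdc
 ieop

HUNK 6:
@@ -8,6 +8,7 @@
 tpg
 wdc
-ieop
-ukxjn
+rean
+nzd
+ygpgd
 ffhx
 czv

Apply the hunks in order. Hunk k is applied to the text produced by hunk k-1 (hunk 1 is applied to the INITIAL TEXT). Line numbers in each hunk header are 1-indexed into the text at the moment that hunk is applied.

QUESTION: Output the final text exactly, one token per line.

Hunk 1: at line 11 remove [kyb] add [crg,ukxjn,ffhx] -> 15 lines: fvena ukwnd yupue phwh vkgho cktwb ruk agv tpppg crfgn arga crg ukxjn ffhx czv
Hunk 2: at line 7 remove [tpppg,crfgn] add [qrcqs] -> 14 lines: fvena ukwnd yupue phwh vkgho cktwb ruk agv qrcqs arga crg ukxjn ffhx czv
Hunk 3: at line 3 remove [phwh,vkgho,cktwb] add [mkzkb,dcwf] -> 13 lines: fvena ukwnd yupue mkzkb dcwf ruk agv qrcqs arga crg ukxjn ffhx czv
Hunk 4: at line 7 remove [arga,crg] add [wdc,ieop] -> 13 lines: fvena ukwnd yupue mkzkb dcwf ruk agv qrcqs wdc ieop ukxjn ffhx czv
Hunk 5: at line 5 remove [agv,qrcqs] add [mcpig,tpg] -> 13 lines: fvena ukwnd yupue mkzkb dcwf ruk mcpig tpg wdc ieop ukxjn ffhx czv
Hunk 6: at line 8 remove [ieop,ukxjn] add [rean,nzd,ygpgd] -> 14 lines: fvena ukwnd yupue mkzkb dcwf ruk mcpig tpg wdc rean nzd ygpgd ffhx czv

Answer: fvena
ukwnd
yupue
mkzkb
dcwf
ruk
mcpig
tpg
wdc
rean
nzd
ygpgd
ffhx
czv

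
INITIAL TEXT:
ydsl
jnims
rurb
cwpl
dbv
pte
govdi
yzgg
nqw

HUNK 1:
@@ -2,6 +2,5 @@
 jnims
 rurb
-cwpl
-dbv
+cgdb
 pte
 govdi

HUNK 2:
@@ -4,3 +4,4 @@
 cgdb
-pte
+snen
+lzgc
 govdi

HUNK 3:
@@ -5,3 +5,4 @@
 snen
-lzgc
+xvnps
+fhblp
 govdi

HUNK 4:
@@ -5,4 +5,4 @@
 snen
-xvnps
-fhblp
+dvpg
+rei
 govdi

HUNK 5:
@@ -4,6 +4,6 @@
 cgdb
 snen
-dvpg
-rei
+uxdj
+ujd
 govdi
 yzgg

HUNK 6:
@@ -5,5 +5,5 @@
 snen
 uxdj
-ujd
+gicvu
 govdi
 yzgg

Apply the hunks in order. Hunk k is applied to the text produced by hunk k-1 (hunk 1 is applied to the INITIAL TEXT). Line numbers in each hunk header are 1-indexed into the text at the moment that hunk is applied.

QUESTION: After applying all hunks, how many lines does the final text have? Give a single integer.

Hunk 1: at line 2 remove [cwpl,dbv] add [cgdb] -> 8 lines: ydsl jnims rurb cgdb pte govdi yzgg nqw
Hunk 2: at line 4 remove [pte] add [snen,lzgc] -> 9 lines: ydsl jnims rurb cgdb snen lzgc govdi yzgg nqw
Hunk 3: at line 5 remove [lzgc] add [xvnps,fhblp] -> 10 lines: ydsl jnims rurb cgdb snen xvnps fhblp govdi yzgg nqw
Hunk 4: at line 5 remove [xvnps,fhblp] add [dvpg,rei] -> 10 lines: ydsl jnims rurb cgdb snen dvpg rei govdi yzgg nqw
Hunk 5: at line 4 remove [dvpg,rei] add [uxdj,ujd] -> 10 lines: ydsl jnims rurb cgdb snen uxdj ujd govdi yzgg nqw
Hunk 6: at line 5 remove [ujd] add [gicvu] -> 10 lines: ydsl jnims rurb cgdb snen uxdj gicvu govdi yzgg nqw
Final line count: 10

Answer: 10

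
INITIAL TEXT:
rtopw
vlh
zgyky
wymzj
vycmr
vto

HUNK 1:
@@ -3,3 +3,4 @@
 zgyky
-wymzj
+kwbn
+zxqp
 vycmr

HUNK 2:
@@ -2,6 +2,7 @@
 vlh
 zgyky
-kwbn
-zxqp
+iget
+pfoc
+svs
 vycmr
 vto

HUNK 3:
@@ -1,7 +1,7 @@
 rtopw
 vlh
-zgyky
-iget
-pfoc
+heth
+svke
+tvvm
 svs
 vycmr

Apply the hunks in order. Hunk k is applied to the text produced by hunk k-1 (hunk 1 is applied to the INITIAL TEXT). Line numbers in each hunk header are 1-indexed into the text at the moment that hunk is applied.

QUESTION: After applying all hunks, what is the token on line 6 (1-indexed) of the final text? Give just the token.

Answer: svs

Derivation:
Hunk 1: at line 3 remove [wymzj] add [kwbn,zxqp] -> 7 lines: rtopw vlh zgyky kwbn zxqp vycmr vto
Hunk 2: at line 2 remove [kwbn,zxqp] add [iget,pfoc,svs] -> 8 lines: rtopw vlh zgyky iget pfoc svs vycmr vto
Hunk 3: at line 1 remove [zgyky,iget,pfoc] add [heth,svke,tvvm] -> 8 lines: rtopw vlh heth svke tvvm svs vycmr vto
Final line 6: svs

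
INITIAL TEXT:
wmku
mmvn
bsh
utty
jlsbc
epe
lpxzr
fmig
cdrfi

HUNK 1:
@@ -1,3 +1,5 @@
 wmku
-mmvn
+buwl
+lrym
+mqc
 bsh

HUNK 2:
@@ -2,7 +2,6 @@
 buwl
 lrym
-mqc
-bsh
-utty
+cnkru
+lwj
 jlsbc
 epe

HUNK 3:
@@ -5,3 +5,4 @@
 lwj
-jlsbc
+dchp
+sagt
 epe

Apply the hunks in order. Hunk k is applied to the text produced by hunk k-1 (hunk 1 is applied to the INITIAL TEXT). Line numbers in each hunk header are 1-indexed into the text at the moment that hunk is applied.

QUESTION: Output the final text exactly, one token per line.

Hunk 1: at line 1 remove [mmvn] add [buwl,lrym,mqc] -> 11 lines: wmku buwl lrym mqc bsh utty jlsbc epe lpxzr fmig cdrfi
Hunk 2: at line 2 remove [mqc,bsh,utty] add [cnkru,lwj] -> 10 lines: wmku buwl lrym cnkru lwj jlsbc epe lpxzr fmig cdrfi
Hunk 3: at line 5 remove [jlsbc] add [dchp,sagt] -> 11 lines: wmku buwl lrym cnkru lwj dchp sagt epe lpxzr fmig cdrfi

Answer: wmku
buwl
lrym
cnkru
lwj
dchp
sagt
epe
lpxzr
fmig
cdrfi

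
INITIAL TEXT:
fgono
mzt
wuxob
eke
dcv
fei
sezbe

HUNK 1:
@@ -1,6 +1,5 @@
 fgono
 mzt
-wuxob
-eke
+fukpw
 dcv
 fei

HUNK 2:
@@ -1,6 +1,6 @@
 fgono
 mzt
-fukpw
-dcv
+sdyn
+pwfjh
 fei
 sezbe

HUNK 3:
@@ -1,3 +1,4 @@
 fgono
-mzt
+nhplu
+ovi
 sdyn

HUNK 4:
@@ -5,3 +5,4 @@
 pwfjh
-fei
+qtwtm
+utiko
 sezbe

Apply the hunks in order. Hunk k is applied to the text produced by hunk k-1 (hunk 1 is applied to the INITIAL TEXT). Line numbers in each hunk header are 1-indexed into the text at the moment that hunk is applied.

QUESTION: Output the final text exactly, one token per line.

Answer: fgono
nhplu
ovi
sdyn
pwfjh
qtwtm
utiko
sezbe

Derivation:
Hunk 1: at line 1 remove [wuxob,eke] add [fukpw] -> 6 lines: fgono mzt fukpw dcv fei sezbe
Hunk 2: at line 1 remove [fukpw,dcv] add [sdyn,pwfjh] -> 6 lines: fgono mzt sdyn pwfjh fei sezbe
Hunk 3: at line 1 remove [mzt] add [nhplu,ovi] -> 7 lines: fgono nhplu ovi sdyn pwfjh fei sezbe
Hunk 4: at line 5 remove [fei] add [qtwtm,utiko] -> 8 lines: fgono nhplu ovi sdyn pwfjh qtwtm utiko sezbe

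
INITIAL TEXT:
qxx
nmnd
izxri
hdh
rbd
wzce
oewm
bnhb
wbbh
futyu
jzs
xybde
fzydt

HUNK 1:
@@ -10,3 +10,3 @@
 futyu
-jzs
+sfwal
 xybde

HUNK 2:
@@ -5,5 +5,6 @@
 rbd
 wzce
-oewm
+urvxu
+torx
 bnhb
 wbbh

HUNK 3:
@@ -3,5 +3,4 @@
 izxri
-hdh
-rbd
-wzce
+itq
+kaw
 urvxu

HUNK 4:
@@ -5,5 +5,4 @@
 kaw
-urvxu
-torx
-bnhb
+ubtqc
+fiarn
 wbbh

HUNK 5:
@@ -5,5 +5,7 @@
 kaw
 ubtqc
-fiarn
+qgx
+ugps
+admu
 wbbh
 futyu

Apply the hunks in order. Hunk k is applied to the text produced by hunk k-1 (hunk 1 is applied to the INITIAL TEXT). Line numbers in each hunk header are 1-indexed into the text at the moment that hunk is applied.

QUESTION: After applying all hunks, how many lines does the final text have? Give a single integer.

Hunk 1: at line 10 remove [jzs] add [sfwal] -> 13 lines: qxx nmnd izxri hdh rbd wzce oewm bnhb wbbh futyu sfwal xybde fzydt
Hunk 2: at line 5 remove [oewm] add [urvxu,torx] -> 14 lines: qxx nmnd izxri hdh rbd wzce urvxu torx bnhb wbbh futyu sfwal xybde fzydt
Hunk 3: at line 3 remove [hdh,rbd,wzce] add [itq,kaw] -> 13 lines: qxx nmnd izxri itq kaw urvxu torx bnhb wbbh futyu sfwal xybde fzydt
Hunk 4: at line 5 remove [urvxu,torx,bnhb] add [ubtqc,fiarn] -> 12 lines: qxx nmnd izxri itq kaw ubtqc fiarn wbbh futyu sfwal xybde fzydt
Hunk 5: at line 5 remove [fiarn] add [qgx,ugps,admu] -> 14 lines: qxx nmnd izxri itq kaw ubtqc qgx ugps admu wbbh futyu sfwal xybde fzydt
Final line count: 14

Answer: 14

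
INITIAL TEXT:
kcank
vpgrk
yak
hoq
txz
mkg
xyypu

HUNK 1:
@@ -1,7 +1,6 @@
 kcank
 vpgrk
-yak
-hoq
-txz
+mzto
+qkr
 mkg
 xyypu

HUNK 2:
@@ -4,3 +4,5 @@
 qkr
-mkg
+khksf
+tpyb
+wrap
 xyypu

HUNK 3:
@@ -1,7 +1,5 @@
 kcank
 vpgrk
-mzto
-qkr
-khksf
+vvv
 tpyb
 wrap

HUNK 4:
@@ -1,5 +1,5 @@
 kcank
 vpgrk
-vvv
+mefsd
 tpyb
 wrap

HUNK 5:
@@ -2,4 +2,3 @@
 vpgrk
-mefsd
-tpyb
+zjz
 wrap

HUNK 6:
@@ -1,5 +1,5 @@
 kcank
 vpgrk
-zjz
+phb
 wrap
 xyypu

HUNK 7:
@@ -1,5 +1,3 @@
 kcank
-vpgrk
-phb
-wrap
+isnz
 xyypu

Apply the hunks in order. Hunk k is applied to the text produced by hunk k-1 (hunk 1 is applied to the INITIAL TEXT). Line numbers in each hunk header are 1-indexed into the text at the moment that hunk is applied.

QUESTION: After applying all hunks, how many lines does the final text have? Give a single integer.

Answer: 3

Derivation:
Hunk 1: at line 1 remove [yak,hoq,txz] add [mzto,qkr] -> 6 lines: kcank vpgrk mzto qkr mkg xyypu
Hunk 2: at line 4 remove [mkg] add [khksf,tpyb,wrap] -> 8 lines: kcank vpgrk mzto qkr khksf tpyb wrap xyypu
Hunk 3: at line 1 remove [mzto,qkr,khksf] add [vvv] -> 6 lines: kcank vpgrk vvv tpyb wrap xyypu
Hunk 4: at line 1 remove [vvv] add [mefsd] -> 6 lines: kcank vpgrk mefsd tpyb wrap xyypu
Hunk 5: at line 2 remove [mefsd,tpyb] add [zjz] -> 5 lines: kcank vpgrk zjz wrap xyypu
Hunk 6: at line 1 remove [zjz] add [phb] -> 5 lines: kcank vpgrk phb wrap xyypu
Hunk 7: at line 1 remove [vpgrk,phb,wrap] add [isnz] -> 3 lines: kcank isnz xyypu
Final line count: 3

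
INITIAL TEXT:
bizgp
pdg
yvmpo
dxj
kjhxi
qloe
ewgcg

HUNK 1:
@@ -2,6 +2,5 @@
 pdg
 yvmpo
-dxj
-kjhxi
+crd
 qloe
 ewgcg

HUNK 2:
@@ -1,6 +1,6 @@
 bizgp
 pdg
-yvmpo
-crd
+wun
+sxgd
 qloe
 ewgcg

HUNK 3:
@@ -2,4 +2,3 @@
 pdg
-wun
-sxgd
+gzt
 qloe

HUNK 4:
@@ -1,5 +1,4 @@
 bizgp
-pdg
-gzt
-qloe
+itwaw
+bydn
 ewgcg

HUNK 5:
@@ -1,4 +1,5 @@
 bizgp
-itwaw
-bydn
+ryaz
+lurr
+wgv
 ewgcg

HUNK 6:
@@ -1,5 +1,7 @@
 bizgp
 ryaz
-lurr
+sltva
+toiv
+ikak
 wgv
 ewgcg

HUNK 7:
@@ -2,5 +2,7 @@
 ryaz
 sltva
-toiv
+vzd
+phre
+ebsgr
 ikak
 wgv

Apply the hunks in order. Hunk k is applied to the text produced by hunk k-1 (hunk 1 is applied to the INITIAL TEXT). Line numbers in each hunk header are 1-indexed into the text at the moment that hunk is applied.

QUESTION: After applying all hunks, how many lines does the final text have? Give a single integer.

Hunk 1: at line 2 remove [dxj,kjhxi] add [crd] -> 6 lines: bizgp pdg yvmpo crd qloe ewgcg
Hunk 2: at line 1 remove [yvmpo,crd] add [wun,sxgd] -> 6 lines: bizgp pdg wun sxgd qloe ewgcg
Hunk 3: at line 2 remove [wun,sxgd] add [gzt] -> 5 lines: bizgp pdg gzt qloe ewgcg
Hunk 4: at line 1 remove [pdg,gzt,qloe] add [itwaw,bydn] -> 4 lines: bizgp itwaw bydn ewgcg
Hunk 5: at line 1 remove [itwaw,bydn] add [ryaz,lurr,wgv] -> 5 lines: bizgp ryaz lurr wgv ewgcg
Hunk 6: at line 1 remove [lurr] add [sltva,toiv,ikak] -> 7 lines: bizgp ryaz sltva toiv ikak wgv ewgcg
Hunk 7: at line 2 remove [toiv] add [vzd,phre,ebsgr] -> 9 lines: bizgp ryaz sltva vzd phre ebsgr ikak wgv ewgcg
Final line count: 9

Answer: 9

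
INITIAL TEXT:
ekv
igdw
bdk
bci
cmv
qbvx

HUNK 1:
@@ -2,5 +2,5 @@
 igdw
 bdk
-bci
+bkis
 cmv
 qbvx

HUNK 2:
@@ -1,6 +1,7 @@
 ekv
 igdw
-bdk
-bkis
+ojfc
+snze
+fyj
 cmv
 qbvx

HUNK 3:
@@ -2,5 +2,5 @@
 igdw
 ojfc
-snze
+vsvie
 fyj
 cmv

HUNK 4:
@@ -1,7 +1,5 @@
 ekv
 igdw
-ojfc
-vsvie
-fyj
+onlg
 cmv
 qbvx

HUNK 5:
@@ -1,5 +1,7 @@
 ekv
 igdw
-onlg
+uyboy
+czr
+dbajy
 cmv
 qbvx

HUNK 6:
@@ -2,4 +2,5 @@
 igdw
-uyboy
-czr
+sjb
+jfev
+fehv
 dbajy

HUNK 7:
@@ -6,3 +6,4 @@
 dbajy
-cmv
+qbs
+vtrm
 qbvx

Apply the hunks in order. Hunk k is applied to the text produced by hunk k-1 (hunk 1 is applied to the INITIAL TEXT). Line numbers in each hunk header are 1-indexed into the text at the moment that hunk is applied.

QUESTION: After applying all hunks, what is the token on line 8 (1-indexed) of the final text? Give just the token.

Hunk 1: at line 2 remove [bci] add [bkis] -> 6 lines: ekv igdw bdk bkis cmv qbvx
Hunk 2: at line 1 remove [bdk,bkis] add [ojfc,snze,fyj] -> 7 lines: ekv igdw ojfc snze fyj cmv qbvx
Hunk 3: at line 2 remove [snze] add [vsvie] -> 7 lines: ekv igdw ojfc vsvie fyj cmv qbvx
Hunk 4: at line 1 remove [ojfc,vsvie,fyj] add [onlg] -> 5 lines: ekv igdw onlg cmv qbvx
Hunk 5: at line 1 remove [onlg] add [uyboy,czr,dbajy] -> 7 lines: ekv igdw uyboy czr dbajy cmv qbvx
Hunk 6: at line 2 remove [uyboy,czr] add [sjb,jfev,fehv] -> 8 lines: ekv igdw sjb jfev fehv dbajy cmv qbvx
Hunk 7: at line 6 remove [cmv] add [qbs,vtrm] -> 9 lines: ekv igdw sjb jfev fehv dbajy qbs vtrm qbvx
Final line 8: vtrm

Answer: vtrm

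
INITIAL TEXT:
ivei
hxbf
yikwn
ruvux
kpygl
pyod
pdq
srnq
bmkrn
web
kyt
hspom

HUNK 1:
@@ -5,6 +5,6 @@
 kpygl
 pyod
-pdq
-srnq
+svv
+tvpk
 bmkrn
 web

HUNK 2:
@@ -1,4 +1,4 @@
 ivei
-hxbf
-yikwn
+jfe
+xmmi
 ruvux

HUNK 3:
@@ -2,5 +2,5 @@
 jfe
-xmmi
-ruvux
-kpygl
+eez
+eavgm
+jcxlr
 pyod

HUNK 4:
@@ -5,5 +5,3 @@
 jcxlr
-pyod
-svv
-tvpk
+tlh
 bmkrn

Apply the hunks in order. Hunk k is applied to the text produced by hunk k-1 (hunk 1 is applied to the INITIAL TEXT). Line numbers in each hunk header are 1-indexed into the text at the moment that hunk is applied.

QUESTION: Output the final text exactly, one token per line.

Hunk 1: at line 5 remove [pdq,srnq] add [svv,tvpk] -> 12 lines: ivei hxbf yikwn ruvux kpygl pyod svv tvpk bmkrn web kyt hspom
Hunk 2: at line 1 remove [hxbf,yikwn] add [jfe,xmmi] -> 12 lines: ivei jfe xmmi ruvux kpygl pyod svv tvpk bmkrn web kyt hspom
Hunk 3: at line 2 remove [xmmi,ruvux,kpygl] add [eez,eavgm,jcxlr] -> 12 lines: ivei jfe eez eavgm jcxlr pyod svv tvpk bmkrn web kyt hspom
Hunk 4: at line 5 remove [pyod,svv,tvpk] add [tlh] -> 10 lines: ivei jfe eez eavgm jcxlr tlh bmkrn web kyt hspom

Answer: ivei
jfe
eez
eavgm
jcxlr
tlh
bmkrn
web
kyt
hspom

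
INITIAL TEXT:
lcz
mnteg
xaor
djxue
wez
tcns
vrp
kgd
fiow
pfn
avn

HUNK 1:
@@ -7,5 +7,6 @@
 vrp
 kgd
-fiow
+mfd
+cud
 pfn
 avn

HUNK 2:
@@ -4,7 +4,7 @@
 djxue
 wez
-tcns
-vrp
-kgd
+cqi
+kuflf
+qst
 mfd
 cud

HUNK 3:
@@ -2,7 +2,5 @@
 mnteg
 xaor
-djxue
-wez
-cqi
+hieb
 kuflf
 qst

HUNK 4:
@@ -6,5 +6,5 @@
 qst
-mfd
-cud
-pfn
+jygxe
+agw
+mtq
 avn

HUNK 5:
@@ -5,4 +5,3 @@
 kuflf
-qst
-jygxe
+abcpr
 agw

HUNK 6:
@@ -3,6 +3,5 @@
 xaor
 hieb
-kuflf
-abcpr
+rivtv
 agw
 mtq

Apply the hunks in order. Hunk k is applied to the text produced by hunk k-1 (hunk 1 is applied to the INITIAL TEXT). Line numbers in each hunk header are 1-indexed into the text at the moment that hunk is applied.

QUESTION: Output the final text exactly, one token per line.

Answer: lcz
mnteg
xaor
hieb
rivtv
agw
mtq
avn

Derivation:
Hunk 1: at line 7 remove [fiow] add [mfd,cud] -> 12 lines: lcz mnteg xaor djxue wez tcns vrp kgd mfd cud pfn avn
Hunk 2: at line 4 remove [tcns,vrp,kgd] add [cqi,kuflf,qst] -> 12 lines: lcz mnteg xaor djxue wez cqi kuflf qst mfd cud pfn avn
Hunk 3: at line 2 remove [djxue,wez,cqi] add [hieb] -> 10 lines: lcz mnteg xaor hieb kuflf qst mfd cud pfn avn
Hunk 4: at line 6 remove [mfd,cud,pfn] add [jygxe,agw,mtq] -> 10 lines: lcz mnteg xaor hieb kuflf qst jygxe agw mtq avn
Hunk 5: at line 5 remove [qst,jygxe] add [abcpr] -> 9 lines: lcz mnteg xaor hieb kuflf abcpr agw mtq avn
Hunk 6: at line 3 remove [kuflf,abcpr] add [rivtv] -> 8 lines: lcz mnteg xaor hieb rivtv agw mtq avn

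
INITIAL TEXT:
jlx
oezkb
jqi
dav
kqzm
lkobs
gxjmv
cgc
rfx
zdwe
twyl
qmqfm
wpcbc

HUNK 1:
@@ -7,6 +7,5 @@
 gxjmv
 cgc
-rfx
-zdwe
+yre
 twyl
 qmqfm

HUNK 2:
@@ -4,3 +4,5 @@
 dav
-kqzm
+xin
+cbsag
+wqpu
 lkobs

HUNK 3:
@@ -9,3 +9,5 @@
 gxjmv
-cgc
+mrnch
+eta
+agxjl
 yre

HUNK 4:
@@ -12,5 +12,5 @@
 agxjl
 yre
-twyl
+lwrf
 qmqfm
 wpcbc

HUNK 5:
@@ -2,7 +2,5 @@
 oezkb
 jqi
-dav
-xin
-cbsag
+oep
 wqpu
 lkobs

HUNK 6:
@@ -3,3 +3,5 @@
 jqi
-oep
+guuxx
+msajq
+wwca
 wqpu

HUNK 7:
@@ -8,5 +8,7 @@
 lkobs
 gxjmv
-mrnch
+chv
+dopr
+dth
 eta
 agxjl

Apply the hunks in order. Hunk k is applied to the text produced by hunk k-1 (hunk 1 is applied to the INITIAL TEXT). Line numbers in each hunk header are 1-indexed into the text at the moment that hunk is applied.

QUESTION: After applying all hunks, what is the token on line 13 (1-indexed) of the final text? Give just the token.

Answer: eta

Derivation:
Hunk 1: at line 7 remove [rfx,zdwe] add [yre] -> 12 lines: jlx oezkb jqi dav kqzm lkobs gxjmv cgc yre twyl qmqfm wpcbc
Hunk 2: at line 4 remove [kqzm] add [xin,cbsag,wqpu] -> 14 lines: jlx oezkb jqi dav xin cbsag wqpu lkobs gxjmv cgc yre twyl qmqfm wpcbc
Hunk 3: at line 9 remove [cgc] add [mrnch,eta,agxjl] -> 16 lines: jlx oezkb jqi dav xin cbsag wqpu lkobs gxjmv mrnch eta agxjl yre twyl qmqfm wpcbc
Hunk 4: at line 12 remove [twyl] add [lwrf] -> 16 lines: jlx oezkb jqi dav xin cbsag wqpu lkobs gxjmv mrnch eta agxjl yre lwrf qmqfm wpcbc
Hunk 5: at line 2 remove [dav,xin,cbsag] add [oep] -> 14 lines: jlx oezkb jqi oep wqpu lkobs gxjmv mrnch eta agxjl yre lwrf qmqfm wpcbc
Hunk 6: at line 3 remove [oep] add [guuxx,msajq,wwca] -> 16 lines: jlx oezkb jqi guuxx msajq wwca wqpu lkobs gxjmv mrnch eta agxjl yre lwrf qmqfm wpcbc
Hunk 7: at line 8 remove [mrnch] add [chv,dopr,dth] -> 18 lines: jlx oezkb jqi guuxx msajq wwca wqpu lkobs gxjmv chv dopr dth eta agxjl yre lwrf qmqfm wpcbc
Final line 13: eta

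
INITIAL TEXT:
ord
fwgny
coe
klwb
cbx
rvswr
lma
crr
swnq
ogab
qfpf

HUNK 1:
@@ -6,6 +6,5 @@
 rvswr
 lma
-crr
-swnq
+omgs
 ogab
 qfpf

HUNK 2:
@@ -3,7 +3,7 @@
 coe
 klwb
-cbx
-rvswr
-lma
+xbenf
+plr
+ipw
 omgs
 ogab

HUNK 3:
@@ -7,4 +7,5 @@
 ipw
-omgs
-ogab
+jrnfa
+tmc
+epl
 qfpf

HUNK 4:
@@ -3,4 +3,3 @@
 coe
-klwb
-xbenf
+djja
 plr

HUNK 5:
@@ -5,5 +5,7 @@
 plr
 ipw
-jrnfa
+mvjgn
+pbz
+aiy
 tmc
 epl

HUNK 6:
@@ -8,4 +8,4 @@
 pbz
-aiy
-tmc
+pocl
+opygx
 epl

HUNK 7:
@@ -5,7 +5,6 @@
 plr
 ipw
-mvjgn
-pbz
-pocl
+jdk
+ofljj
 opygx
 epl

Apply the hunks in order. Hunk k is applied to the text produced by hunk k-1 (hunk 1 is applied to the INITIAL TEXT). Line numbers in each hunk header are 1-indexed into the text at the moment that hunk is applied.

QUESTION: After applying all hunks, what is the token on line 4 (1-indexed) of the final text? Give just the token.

Hunk 1: at line 6 remove [crr,swnq] add [omgs] -> 10 lines: ord fwgny coe klwb cbx rvswr lma omgs ogab qfpf
Hunk 2: at line 3 remove [cbx,rvswr,lma] add [xbenf,plr,ipw] -> 10 lines: ord fwgny coe klwb xbenf plr ipw omgs ogab qfpf
Hunk 3: at line 7 remove [omgs,ogab] add [jrnfa,tmc,epl] -> 11 lines: ord fwgny coe klwb xbenf plr ipw jrnfa tmc epl qfpf
Hunk 4: at line 3 remove [klwb,xbenf] add [djja] -> 10 lines: ord fwgny coe djja plr ipw jrnfa tmc epl qfpf
Hunk 5: at line 5 remove [jrnfa] add [mvjgn,pbz,aiy] -> 12 lines: ord fwgny coe djja plr ipw mvjgn pbz aiy tmc epl qfpf
Hunk 6: at line 8 remove [aiy,tmc] add [pocl,opygx] -> 12 lines: ord fwgny coe djja plr ipw mvjgn pbz pocl opygx epl qfpf
Hunk 7: at line 5 remove [mvjgn,pbz,pocl] add [jdk,ofljj] -> 11 lines: ord fwgny coe djja plr ipw jdk ofljj opygx epl qfpf
Final line 4: djja

Answer: djja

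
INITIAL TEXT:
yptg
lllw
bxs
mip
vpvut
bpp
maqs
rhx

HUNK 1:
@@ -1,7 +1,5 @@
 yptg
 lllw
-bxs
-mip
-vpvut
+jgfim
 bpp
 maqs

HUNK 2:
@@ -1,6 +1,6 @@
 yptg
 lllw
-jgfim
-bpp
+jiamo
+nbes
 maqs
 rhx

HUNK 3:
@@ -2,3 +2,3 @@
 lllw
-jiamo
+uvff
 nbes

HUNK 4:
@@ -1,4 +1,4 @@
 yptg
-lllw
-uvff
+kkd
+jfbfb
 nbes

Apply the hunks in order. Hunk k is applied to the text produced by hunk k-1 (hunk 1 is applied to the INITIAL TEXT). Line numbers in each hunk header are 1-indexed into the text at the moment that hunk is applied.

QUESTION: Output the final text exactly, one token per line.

Answer: yptg
kkd
jfbfb
nbes
maqs
rhx

Derivation:
Hunk 1: at line 1 remove [bxs,mip,vpvut] add [jgfim] -> 6 lines: yptg lllw jgfim bpp maqs rhx
Hunk 2: at line 1 remove [jgfim,bpp] add [jiamo,nbes] -> 6 lines: yptg lllw jiamo nbes maqs rhx
Hunk 3: at line 2 remove [jiamo] add [uvff] -> 6 lines: yptg lllw uvff nbes maqs rhx
Hunk 4: at line 1 remove [lllw,uvff] add [kkd,jfbfb] -> 6 lines: yptg kkd jfbfb nbes maqs rhx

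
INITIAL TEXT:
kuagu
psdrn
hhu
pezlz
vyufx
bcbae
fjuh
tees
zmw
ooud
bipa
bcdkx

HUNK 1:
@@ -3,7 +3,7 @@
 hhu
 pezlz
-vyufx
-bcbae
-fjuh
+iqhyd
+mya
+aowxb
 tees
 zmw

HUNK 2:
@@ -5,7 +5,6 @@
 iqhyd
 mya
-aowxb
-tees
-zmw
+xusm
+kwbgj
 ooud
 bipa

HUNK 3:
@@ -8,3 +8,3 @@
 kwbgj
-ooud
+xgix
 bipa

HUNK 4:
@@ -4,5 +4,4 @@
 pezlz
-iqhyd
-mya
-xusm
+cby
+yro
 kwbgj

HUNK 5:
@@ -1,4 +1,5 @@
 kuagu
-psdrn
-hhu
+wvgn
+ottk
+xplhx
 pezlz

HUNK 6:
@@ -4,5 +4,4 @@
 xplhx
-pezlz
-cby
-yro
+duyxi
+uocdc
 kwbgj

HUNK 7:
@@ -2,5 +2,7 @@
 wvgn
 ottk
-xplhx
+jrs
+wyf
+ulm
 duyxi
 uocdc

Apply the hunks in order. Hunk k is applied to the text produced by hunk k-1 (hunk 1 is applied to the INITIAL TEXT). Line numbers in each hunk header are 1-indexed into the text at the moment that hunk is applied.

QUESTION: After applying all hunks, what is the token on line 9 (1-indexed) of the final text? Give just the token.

Answer: kwbgj

Derivation:
Hunk 1: at line 3 remove [vyufx,bcbae,fjuh] add [iqhyd,mya,aowxb] -> 12 lines: kuagu psdrn hhu pezlz iqhyd mya aowxb tees zmw ooud bipa bcdkx
Hunk 2: at line 5 remove [aowxb,tees,zmw] add [xusm,kwbgj] -> 11 lines: kuagu psdrn hhu pezlz iqhyd mya xusm kwbgj ooud bipa bcdkx
Hunk 3: at line 8 remove [ooud] add [xgix] -> 11 lines: kuagu psdrn hhu pezlz iqhyd mya xusm kwbgj xgix bipa bcdkx
Hunk 4: at line 4 remove [iqhyd,mya,xusm] add [cby,yro] -> 10 lines: kuagu psdrn hhu pezlz cby yro kwbgj xgix bipa bcdkx
Hunk 5: at line 1 remove [psdrn,hhu] add [wvgn,ottk,xplhx] -> 11 lines: kuagu wvgn ottk xplhx pezlz cby yro kwbgj xgix bipa bcdkx
Hunk 6: at line 4 remove [pezlz,cby,yro] add [duyxi,uocdc] -> 10 lines: kuagu wvgn ottk xplhx duyxi uocdc kwbgj xgix bipa bcdkx
Hunk 7: at line 2 remove [xplhx] add [jrs,wyf,ulm] -> 12 lines: kuagu wvgn ottk jrs wyf ulm duyxi uocdc kwbgj xgix bipa bcdkx
Final line 9: kwbgj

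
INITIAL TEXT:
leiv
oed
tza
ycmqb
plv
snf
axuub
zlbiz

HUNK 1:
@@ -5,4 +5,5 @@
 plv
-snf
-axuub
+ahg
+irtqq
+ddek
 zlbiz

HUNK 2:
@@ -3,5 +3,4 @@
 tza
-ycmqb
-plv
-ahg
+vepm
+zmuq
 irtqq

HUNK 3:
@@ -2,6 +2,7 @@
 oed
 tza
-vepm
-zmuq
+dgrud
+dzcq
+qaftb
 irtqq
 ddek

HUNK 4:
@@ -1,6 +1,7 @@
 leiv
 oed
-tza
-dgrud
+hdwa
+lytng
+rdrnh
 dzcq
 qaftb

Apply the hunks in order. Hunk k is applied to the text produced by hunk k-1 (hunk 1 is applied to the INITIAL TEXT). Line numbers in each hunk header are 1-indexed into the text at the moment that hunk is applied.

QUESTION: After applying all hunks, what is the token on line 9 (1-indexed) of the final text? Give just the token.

Answer: ddek

Derivation:
Hunk 1: at line 5 remove [snf,axuub] add [ahg,irtqq,ddek] -> 9 lines: leiv oed tza ycmqb plv ahg irtqq ddek zlbiz
Hunk 2: at line 3 remove [ycmqb,plv,ahg] add [vepm,zmuq] -> 8 lines: leiv oed tza vepm zmuq irtqq ddek zlbiz
Hunk 3: at line 2 remove [vepm,zmuq] add [dgrud,dzcq,qaftb] -> 9 lines: leiv oed tza dgrud dzcq qaftb irtqq ddek zlbiz
Hunk 4: at line 1 remove [tza,dgrud] add [hdwa,lytng,rdrnh] -> 10 lines: leiv oed hdwa lytng rdrnh dzcq qaftb irtqq ddek zlbiz
Final line 9: ddek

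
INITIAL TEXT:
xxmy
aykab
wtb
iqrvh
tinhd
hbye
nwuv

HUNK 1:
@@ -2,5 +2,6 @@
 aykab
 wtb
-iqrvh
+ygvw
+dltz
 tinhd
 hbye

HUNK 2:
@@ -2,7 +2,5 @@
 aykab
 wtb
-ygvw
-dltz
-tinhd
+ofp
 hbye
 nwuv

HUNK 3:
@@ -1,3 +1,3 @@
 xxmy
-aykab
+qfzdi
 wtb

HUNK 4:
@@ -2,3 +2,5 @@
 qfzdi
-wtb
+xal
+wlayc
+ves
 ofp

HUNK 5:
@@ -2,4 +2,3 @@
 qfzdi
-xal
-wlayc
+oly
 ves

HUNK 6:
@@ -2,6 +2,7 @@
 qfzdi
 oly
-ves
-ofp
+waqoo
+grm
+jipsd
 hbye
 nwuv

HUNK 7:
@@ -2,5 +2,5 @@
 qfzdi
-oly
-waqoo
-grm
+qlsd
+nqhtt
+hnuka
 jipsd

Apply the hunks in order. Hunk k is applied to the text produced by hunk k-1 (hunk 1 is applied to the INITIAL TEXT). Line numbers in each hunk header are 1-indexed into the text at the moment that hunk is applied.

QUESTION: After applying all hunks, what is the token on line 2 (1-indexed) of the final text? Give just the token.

Answer: qfzdi

Derivation:
Hunk 1: at line 2 remove [iqrvh] add [ygvw,dltz] -> 8 lines: xxmy aykab wtb ygvw dltz tinhd hbye nwuv
Hunk 2: at line 2 remove [ygvw,dltz,tinhd] add [ofp] -> 6 lines: xxmy aykab wtb ofp hbye nwuv
Hunk 3: at line 1 remove [aykab] add [qfzdi] -> 6 lines: xxmy qfzdi wtb ofp hbye nwuv
Hunk 4: at line 2 remove [wtb] add [xal,wlayc,ves] -> 8 lines: xxmy qfzdi xal wlayc ves ofp hbye nwuv
Hunk 5: at line 2 remove [xal,wlayc] add [oly] -> 7 lines: xxmy qfzdi oly ves ofp hbye nwuv
Hunk 6: at line 2 remove [ves,ofp] add [waqoo,grm,jipsd] -> 8 lines: xxmy qfzdi oly waqoo grm jipsd hbye nwuv
Hunk 7: at line 2 remove [oly,waqoo,grm] add [qlsd,nqhtt,hnuka] -> 8 lines: xxmy qfzdi qlsd nqhtt hnuka jipsd hbye nwuv
Final line 2: qfzdi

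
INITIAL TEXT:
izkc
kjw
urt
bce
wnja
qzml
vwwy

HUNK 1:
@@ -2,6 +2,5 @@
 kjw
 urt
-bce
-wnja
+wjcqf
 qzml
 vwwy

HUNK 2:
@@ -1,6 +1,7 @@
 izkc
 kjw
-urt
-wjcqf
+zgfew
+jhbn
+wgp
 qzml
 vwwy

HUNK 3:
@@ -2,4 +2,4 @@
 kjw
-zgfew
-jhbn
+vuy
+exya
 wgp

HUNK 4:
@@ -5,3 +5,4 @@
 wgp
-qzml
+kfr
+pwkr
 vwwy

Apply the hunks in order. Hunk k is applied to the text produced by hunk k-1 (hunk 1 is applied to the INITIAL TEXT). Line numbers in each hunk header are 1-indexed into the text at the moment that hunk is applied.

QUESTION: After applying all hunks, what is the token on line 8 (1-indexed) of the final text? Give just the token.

Answer: vwwy

Derivation:
Hunk 1: at line 2 remove [bce,wnja] add [wjcqf] -> 6 lines: izkc kjw urt wjcqf qzml vwwy
Hunk 2: at line 1 remove [urt,wjcqf] add [zgfew,jhbn,wgp] -> 7 lines: izkc kjw zgfew jhbn wgp qzml vwwy
Hunk 3: at line 2 remove [zgfew,jhbn] add [vuy,exya] -> 7 lines: izkc kjw vuy exya wgp qzml vwwy
Hunk 4: at line 5 remove [qzml] add [kfr,pwkr] -> 8 lines: izkc kjw vuy exya wgp kfr pwkr vwwy
Final line 8: vwwy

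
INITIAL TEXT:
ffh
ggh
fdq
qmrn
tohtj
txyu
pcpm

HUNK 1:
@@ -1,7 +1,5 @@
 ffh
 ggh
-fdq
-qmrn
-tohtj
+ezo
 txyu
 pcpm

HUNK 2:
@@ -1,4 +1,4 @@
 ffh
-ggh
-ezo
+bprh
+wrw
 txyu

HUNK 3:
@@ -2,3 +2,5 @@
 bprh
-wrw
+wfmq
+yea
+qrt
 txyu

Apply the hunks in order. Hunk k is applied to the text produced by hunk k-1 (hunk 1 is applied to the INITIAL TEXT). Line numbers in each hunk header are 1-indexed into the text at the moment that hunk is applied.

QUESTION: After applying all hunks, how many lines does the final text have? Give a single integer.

Hunk 1: at line 1 remove [fdq,qmrn,tohtj] add [ezo] -> 5 lines: ffh ggh ezo txyu pcpm
Hunk 2: at line 1 remove [ggh,ezo] add [bprh,wrw] -> 5 lines: ffh bprh wrw txyu pcpm
Hunk 3: at line 2 remove [wrw] add [wfmq,yea,qrt] -> 7 lines: ffh bprh wfmq yea qrt txyu pcpm
Final line count: 7

Answer: 7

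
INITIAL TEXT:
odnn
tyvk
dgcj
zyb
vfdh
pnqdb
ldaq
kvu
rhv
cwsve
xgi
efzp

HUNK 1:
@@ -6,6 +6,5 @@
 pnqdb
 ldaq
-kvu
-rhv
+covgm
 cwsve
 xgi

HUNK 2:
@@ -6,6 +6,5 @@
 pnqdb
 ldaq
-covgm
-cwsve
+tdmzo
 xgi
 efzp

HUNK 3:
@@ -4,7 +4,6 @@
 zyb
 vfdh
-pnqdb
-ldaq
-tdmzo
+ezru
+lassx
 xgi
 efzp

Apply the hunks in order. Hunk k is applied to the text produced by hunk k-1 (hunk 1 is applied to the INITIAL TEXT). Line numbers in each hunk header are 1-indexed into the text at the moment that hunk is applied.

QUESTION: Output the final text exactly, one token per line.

Answer: odnn
tyvk
dgcj
zyb
vfdh
ezru
lassx
xgi
efzp

Derivation:
Hunk 1: at line 6 remove [kvu,rhv] add [covgm] -> 11 lines: odnn tyvk dgcj zyb vfdh pnqdb ldaq covgm cwsve xgi efzp
Hunk 2: at line 6 remove [covgm,cwsve] add [tdmzo] -> 10 lines: odnn tyvk dgcj zyb vfdh pnqdb ldaq tdmzo xgi efzp
Hunk 3: at line 4 remove [pnqdb,ldaq,tdmzo] add [ezru,lassx] -> 9 lines: odnn tyvk dgcj zyb vfdh ezru lassx xgi efzp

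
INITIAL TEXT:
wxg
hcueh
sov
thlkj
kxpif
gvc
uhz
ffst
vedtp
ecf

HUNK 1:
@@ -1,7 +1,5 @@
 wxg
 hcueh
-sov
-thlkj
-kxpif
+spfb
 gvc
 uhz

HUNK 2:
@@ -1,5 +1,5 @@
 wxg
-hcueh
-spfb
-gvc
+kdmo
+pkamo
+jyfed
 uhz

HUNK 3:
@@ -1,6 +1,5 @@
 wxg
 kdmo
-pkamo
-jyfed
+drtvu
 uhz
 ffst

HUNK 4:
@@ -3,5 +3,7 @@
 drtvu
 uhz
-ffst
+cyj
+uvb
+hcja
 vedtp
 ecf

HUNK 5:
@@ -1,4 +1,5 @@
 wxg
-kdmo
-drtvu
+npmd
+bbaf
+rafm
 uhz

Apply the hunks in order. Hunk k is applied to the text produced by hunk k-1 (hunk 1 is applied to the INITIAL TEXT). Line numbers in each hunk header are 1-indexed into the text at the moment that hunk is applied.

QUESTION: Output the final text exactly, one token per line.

Answer: wxg
npmd
bbaf
rafm
uhz
cyj
uvb
hcja
vedtp
ecf

Derivation:
Hunk 1: at line 1 remove [sov,thlkj,kxpif] add [spfb] -> 8 lines: wxg hcueh spfb gvc uhz ffst vedtp ecf
Hunk 2: at line 1 remove [hcueh,spfb,gvc] add [kdmo,pkamo,jyfed] -> 8 lines: wxg kdmo pkamo jyfed uhz ffst vedtp ecf
Hunk 3: at line 1 remove [pkamo,jyfed] add [drtvu] -> 7 lines: wxg kdmo drtvu uhz ffst vedtp ecf
Hunk 4: at line 3 remove [ffst] add [cyj,uvb,hcja] -> 9 lines: wxg kdmo drtvu uhz cyj uvb hcja vedtp ecf
Hunk 5: at line 1 remove [kdmo,drtvu] add [npmd,bbaf,rafm] -> 10 lines: wxg npmd bbaf rafm uhz cyj uvb hcja vedtp ecf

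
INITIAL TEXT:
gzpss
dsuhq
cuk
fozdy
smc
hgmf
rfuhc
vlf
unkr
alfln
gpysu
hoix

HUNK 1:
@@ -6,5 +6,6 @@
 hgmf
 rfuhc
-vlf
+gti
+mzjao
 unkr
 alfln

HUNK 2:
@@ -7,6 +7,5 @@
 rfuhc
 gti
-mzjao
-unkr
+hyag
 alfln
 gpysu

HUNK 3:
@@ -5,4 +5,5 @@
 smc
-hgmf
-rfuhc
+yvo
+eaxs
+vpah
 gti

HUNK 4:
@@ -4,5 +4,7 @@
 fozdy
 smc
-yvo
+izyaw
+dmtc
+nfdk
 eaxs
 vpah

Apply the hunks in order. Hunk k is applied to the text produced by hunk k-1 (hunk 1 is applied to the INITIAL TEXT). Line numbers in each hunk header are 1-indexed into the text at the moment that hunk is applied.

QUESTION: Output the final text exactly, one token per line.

Hunk 1: at line 6 remove [vlf] add [gti,mzjao] -> 13 lines: gzpss dsuhq cuk fozdy smc hgmf rfuhc gti mzjao unkr alfln gpysu hoix
Hunk 2: at line 7 remove [mzjao,unkr] add [hyag] -> 12 lines: gzpss dsuhq cuk fozdy smc hgmf rfuhc gti hyag alfln gpysu hoix
Hunk 3: at line 5 remove [hgmf,rfuhc] add [yvo,eaxs,vpah] -> 13 lines: gzpss dsuhq cuk fozdy smc yvo eaxs vpah gti hyag alfln gpysu hoix
Hunk 4: at line 4 remove [yvo] add [izyaw,dmtc,nfdk] -> 15 lines: gzpss dsuhq cuk fozdy smc izyaw dmtc nfdk eaxs vpah gti hyag alfln gpysu hoix

Answer: gzpss
dsuhq
cuk
fozdy
smc
izyaw
dmtc
nfdk
eaxs
vpah
gti
hyag
alfln
gpysu
hoix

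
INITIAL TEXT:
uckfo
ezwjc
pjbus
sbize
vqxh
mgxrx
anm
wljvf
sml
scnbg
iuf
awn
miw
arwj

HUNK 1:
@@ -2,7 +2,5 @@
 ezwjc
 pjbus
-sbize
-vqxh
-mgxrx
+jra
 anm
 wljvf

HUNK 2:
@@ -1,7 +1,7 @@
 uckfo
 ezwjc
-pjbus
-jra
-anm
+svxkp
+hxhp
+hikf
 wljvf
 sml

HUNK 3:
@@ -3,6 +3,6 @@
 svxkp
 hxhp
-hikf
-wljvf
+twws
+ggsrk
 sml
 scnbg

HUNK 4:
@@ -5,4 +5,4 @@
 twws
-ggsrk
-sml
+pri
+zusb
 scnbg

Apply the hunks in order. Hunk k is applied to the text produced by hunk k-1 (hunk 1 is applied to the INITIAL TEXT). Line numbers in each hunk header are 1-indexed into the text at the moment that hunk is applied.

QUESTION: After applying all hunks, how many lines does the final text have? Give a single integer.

Hunk 1: at line 2 remove [sbize,vqxh,mgxrx] add [jra] -> 12 lines: uckfo ezwjc pjbus jra anm wljvf sml scnbg iuf awn miw arwj
Hunk 2: at line 1 remove [pjbus,jra,anm] add [svxkp,hxhp,hikf] -> 12 lines: uckfo ezwjc svxkp hxhp hikf wljvf sml scnbg iuf awn miw arwj
Hunk 3: at line 3 remove [hikf,wljvf] add [twws,ggsrk] -> 12 lines: uckfo ezwjc svxkp hxhp twws ggsrk sml scnbg iuf awn miw arwj
Hunk 4: at line 5 remove [ggsrk,sml] add [pri,zusb] -> 12 lines: uckfo ezwjc svxkp hxhp twws pri zusb scnbg iuf awn miw arwj
Final line count: 12

Answer: 12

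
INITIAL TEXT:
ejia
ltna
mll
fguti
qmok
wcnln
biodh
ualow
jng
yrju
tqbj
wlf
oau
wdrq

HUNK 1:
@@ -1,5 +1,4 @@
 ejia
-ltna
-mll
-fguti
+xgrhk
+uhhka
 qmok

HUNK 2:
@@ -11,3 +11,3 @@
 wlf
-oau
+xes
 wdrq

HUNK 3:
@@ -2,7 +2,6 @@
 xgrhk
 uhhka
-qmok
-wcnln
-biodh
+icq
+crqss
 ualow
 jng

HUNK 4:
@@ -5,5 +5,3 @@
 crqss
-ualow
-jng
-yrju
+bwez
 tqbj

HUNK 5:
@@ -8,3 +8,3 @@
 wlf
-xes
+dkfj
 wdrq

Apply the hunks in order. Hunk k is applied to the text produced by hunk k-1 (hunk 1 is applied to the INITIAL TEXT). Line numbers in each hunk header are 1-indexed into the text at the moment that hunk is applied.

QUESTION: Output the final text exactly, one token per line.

Answer: ejia
xgrhk
uhhka
icq
crqss
bwez
tqbj
wlf
dkfj
wdrq

Derivation:
Hunk 1: at line 1 remove [ltna,mll,fguti] add [xgrhk,uhhka] -> 13 lines: ejia xgrhk uhhka qmok wcnln biodh ualow jng yrju tqbj wlf oau wdrq
Hunk 2: at line 11 remove [oau] add [xes] -> 13 lines: ejia xgrhk uhhka qmok wcnln biodh ualow jng yrju tqbj wlf xes wdrq
Hunk 3: at line 2 remove [qmok,wcnln,biodh] add [icq,crqss] -> 12 lines: ejia xgrhk uhhka icq crqss ualow jng yrju tqbj wlf xes wdrq
Hunk 4: at line 5 remove [ualow,jng,yrju] add [bwez] -> 10 lines: ejia xgrhk uhhka icq crqss bwez tqbj wlf xes wdrq
Hunk 5: at line 8 remove [xes] add [dkfj] -> 10 lines: ejia xgrhk uhhka icq crqss bwez tqbj wlf dkfj wdrq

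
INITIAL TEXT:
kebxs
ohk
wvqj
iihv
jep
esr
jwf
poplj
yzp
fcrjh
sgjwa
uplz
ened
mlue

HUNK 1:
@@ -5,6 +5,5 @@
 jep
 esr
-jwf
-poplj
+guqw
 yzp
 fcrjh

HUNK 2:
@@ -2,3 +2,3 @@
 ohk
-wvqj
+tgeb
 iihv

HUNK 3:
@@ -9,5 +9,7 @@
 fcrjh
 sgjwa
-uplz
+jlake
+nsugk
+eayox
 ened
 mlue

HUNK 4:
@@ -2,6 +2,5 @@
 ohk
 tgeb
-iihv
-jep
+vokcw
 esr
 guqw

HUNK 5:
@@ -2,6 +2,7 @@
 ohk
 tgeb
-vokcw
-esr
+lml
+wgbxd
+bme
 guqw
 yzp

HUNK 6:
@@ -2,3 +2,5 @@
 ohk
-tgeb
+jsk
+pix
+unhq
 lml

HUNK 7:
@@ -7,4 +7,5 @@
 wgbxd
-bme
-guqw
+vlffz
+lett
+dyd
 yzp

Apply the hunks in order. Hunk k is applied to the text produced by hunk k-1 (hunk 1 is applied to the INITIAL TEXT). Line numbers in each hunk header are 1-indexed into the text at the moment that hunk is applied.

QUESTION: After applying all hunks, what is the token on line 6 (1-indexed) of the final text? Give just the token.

Hunk 1: at line 5 remove [jwf,poplj] add [guqw] -> 13 lines: kebxs ohk wvqj iihv jep esr guqw yzp fcrjh sgjwa uplz ened mlue
Hunk 2: at line 2 remove [wvqj] add [tgeb] -> 13 lines: kebxs ohk tgeb iihv jep esr guqw yzp fcrjh sgjwa uplz ened mlue
Hunk 3: at line 9 remove [uplz] add [jlake,nsugk,eayox] -> 15 lines: kebxs ohk tgeb iihv jep esr guqw yzp fcrjh sgjwa jlake nsugk eayox ened mlue
Hunk 4: at line 2 remove [iihv,jep] add [vokcw] -> 14 lines: kebxs ohk tgeb vokcw esr guqw yzp fcrjh sgjwa jlake nsugk eayox ened mlue
Hunk 5: at line 2 remove [vokcw,esr] add [lml,wgbxd,bme] -> 15 lines: kebxs ohk tgeb lml wgbxd bme guqw yzp fcrjh sgjwa jlake nsugk eayox ened mlue
Hunk 6: at line 2 remove [tgeb] add [jsk,pix,unhq] -> 17 lines: kebxs ohk jsk pix unhq lml wgbxd bme guqw yzp fcrjh sgjwa jlake nsugk eayox ened mlue
Hunk 7: at line 7 remove [bme,guqw] add [vlffz,lett,dyd] -> 18 lines: kebxs ohk jsk pix unhq lml wgbxd vlffz lett dyd yzp fcrjh sgjwa jlake nsugk eayox ened mlue
Final line 6: lml

Answer: lml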